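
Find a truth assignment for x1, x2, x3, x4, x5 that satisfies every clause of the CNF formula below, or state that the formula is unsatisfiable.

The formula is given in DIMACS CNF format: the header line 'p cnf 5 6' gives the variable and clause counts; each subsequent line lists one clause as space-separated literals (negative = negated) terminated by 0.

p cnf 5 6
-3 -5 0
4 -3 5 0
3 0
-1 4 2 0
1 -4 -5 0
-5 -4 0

The clause (x3) is unit, so x3 = True.
The clause (¬x5) is unit, so x5 = False.
The clause (x4) is unit, so x4 = True.
Every clause is now satisfied; x1, x2 are unconstrained.

x1 ↦ False; x2 ↦ False; x3 ↦ True; x4 ↦ True; x5 ↦ False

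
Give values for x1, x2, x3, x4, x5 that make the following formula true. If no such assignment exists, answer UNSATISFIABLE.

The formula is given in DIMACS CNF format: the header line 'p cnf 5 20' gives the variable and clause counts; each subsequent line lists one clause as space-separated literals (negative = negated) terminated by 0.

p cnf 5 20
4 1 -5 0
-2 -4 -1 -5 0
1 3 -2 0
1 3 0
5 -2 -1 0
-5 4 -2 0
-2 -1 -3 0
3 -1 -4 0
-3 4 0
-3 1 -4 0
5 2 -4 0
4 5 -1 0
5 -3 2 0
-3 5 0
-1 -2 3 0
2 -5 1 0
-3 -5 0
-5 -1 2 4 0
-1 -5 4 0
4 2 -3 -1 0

Branch on x1: set x1 = True.
Branch on x5: set x5 = True.
Unit clause (¬x3) forces x3 = False.
Unit clause (¬x4) forces x4 = False.
But (x4) is also a unit clause — contradiction.
That branch fails; take x5 = False instead.
Unit clause (¬x2) forces x2 = False.
Unit clause (¬x4) forces x4 = False.
But (x4) is also a unit clause — contradiction.
Neither x5 = True nor x5 = False works.
That branch fails; take x1 = False instead.
Unit clause (x3) forces x3 = True.
Unit clause (x4) forces x4 = True.
But (¬x4) is also a unit clause — contradiction.
Neither x1 = True nor x1 = False works.

UNSATISFIABLE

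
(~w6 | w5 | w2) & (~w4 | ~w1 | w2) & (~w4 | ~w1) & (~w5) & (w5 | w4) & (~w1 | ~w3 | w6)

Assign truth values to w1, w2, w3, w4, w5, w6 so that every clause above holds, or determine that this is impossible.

From the singleton clause (~w5), w5 = 0.
From the singleton clause (w4), w4 = 1.
From the singleton clause (~w1), w1 = 0.
Branch on w6: set w6 = 0.
No clause remains; w2, w3 are free.

w1 ↦ 0, w2 ↦ 0, w3 ↦ 1, w4 ↦ 1, w5 ↦ 0, w6 ↦ 0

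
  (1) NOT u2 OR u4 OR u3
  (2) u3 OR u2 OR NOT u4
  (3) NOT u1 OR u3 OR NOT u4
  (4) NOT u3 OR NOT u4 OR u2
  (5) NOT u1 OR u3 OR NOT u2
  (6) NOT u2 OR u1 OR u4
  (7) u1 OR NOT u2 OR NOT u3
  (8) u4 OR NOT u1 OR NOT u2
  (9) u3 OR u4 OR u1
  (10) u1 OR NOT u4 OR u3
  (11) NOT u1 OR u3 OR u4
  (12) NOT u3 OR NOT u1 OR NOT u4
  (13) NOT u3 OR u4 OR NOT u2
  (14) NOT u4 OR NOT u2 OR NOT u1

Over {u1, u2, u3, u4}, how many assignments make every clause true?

There are 2^4 = 16 truth assignments over (u1, u2, u3, u4).
Check each against the 14 clauses (columns in the order u1, u2, u3, u4):
  F F F F  ✗ fails (u3 OR u4 OR u1)
  F F F T  ✗ fails (u3 OR u2 OR NOT u4)
  F F T F  ✓ satisfies all
  F F T T  ✗ fails (NOT u3 OR NOT u4 OR u2)
  F T F F  ✗ fails (NOT u2 OR u4 OR u3)
  F T F T  ✗ fails (u1 OR NOT u4 OR u3)
  F T T F  ✗ fails (NOT u2 OR u1 OR u4)
  F T T T  ✗ fails (u1 OR NOT u2 OR NOT u3)
  T F F F  ✗ fails (NOT u1 OR u3 OR u4)
  T F F T  ✗ fails (u3 OR u2 OR NOT u4)
  T F T F  ✓ satisfies all
  T F T T  ✗ fails (NOT u3 OR NOT u4 OR u2)
  T T F F  ✗ fails (NOT u2 OR u4 OR u3)
  T T F T  ✗ fails (NOT u1 OR u3 OR NOT u4)
  T T T F  ✗ fails (u4 OR NOT u1 OR NOT u2)
  T T T T  ✗ fails (NOT u3 OR NOT u1 OR NOT u4)
2 of the 16 rows are models.

2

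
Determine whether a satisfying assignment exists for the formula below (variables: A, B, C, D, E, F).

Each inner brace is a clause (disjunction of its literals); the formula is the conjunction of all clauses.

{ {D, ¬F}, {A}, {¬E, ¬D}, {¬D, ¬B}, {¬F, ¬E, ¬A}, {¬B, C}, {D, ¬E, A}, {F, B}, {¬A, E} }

Yes

Unit clause (A) forces A = True.
Unit clause (E) forces E = True.
Unit clause (¬D) forces D = False.
Unit clause (¬F) forces F = False.
Unit clause (B) forces B = True.
Unit clause (C) forces C = True.
This assignment satisfies each clause.
A satisfying assignment: A=True; B=True; C=True; D=False; E=True; F=False.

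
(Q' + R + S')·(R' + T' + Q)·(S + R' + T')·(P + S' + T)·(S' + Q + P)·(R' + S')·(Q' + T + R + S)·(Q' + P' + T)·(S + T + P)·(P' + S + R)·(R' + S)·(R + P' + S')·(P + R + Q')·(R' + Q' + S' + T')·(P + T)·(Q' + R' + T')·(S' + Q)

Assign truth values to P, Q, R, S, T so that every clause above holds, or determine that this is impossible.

P: 0; Q: 0; R: 0; S: 0; T: 1

Try R = 0.
Try Q = 0.
The clause (S') is unit, so S = 0.
The clause (P') is unit, so P = 0.
The clause (T) is unit, so T = 1.
All clauses are satisfied.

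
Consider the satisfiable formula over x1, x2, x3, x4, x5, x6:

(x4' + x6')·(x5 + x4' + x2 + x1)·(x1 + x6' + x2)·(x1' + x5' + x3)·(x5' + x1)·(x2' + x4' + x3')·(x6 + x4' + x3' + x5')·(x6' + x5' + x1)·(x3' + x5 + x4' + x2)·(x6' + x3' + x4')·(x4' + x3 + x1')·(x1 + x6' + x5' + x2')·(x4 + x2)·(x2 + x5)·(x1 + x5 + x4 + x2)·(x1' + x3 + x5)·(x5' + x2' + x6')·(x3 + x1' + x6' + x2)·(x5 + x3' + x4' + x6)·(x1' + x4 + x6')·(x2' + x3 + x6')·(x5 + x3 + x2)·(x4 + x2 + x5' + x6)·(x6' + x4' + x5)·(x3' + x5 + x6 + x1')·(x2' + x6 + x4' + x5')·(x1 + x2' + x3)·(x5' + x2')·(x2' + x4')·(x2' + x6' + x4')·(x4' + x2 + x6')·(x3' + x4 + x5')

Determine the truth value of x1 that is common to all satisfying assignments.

False

Suppose x1 = 1.
Suppose x4 = 0.
From the singleton clause (x2), x2 = 1.
From the singleton clause (x6'), x6 = 0.
From the singleton clause (x5'), x5 = 0.
From the singleton clause (x3), x3 = 1.
Now (x3') is unsatisfied and unit — conflict.
So x4 must be the other value — set x4 = 1.
From the singleton clause (x6'), x6 = 0.
From the singleton clause (x3), x3 = 1.
From the singleton clause (x2'), x2 = 0.
From the singleton clause (x5'), x5 = 0.
Now (x5) is unsatisfied and unit — conflict.
Neither x4 = 1 nor x4 = 0 works.
So every satisfying assignment has x1 = False.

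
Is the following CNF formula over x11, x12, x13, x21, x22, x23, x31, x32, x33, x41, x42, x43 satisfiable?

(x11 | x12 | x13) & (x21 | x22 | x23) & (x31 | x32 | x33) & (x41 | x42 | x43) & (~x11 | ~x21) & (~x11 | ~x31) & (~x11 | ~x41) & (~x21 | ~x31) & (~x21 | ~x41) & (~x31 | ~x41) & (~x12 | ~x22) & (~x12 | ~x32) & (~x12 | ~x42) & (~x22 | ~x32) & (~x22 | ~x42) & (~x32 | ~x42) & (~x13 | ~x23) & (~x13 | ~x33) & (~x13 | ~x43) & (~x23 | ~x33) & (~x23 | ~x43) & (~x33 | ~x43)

No, unsatisfiable

Try x11 = 0.
Try x12 = 1.
The clause (~x22) is unit, so x22 = 0.
The clause (~x32) is unit, so x32 = 0.
The clause (~x42) is unit, so x42 = 0.
Try x21 = 1.
The clause (~x31) is unit, so x31 = 0.
The clause (x33) is unit, so x33 = 1.
The clause (~x41) is unit, so x41 = 0.
The clause (x43) is unit, so x43 = 1.
But (~x43) is also a unit clause — contradiction.
Undo x21 and try x21 = 0.
The clause (x23) is unit, so x23 = 1.
The clause (~x13) is unit, so x13 = 0.
The clause (~x33) is unit, so x33 = 0.
The clause (x31) is unit, so x31 = 1.
The clause (~x41) is unit, so x41 = 0.
The clause (x43) is unit, so x43 = 1.
But (~x43) is also a unit clause — contradiction.
Both values of x21 lead to a conflict.
Undo x12 and try x12 = 0.
The clause (x13) is unit, so x13 = 1.
The clause (~x23) is unit, so x23 = 0.
The clause (~x33) is unit, so x33 = 0.
The clause (~x43) is unit, so x43 = 0.
Try x21 = 1.
The clause (~x31) is unit, so x31 = 0.
The clause (x32) is unit, so x32 = 1.
The clause (~x41) is unit, so x41 = 0.
The clause (x42) is unit, so x42 = 1.
But (~x42) is also a unit clause — contradiction.
Undo x21 and try x21 = 0.
The clause (x22) is unit, so x22 = 1.
The clause (~x32) is unit, so x32 = 0.
The clause (x31) is unit, so x31 = 1.
The clause (~x41) is unit, so x41 = 0.
The clause (x42) is unit, so x42 = 1.
But (~x42) is also a unit clause — contradiction.
Both values of x21 lead to a conflict.
Both values of x12 lead to a conflict.
Undo x11 and try x11 = 1.
The clause (~x21) is unit, so x21 = 0.
The clause (~x31) is unit, so x31 = 0.
The clause (~x41) is unit, so x41 = 0.
Try x22 = 1.
The clause (~x12) is unit, so x12 = 0.
The clause (~x32) is unit, so x32 = 0.
The clause (x33) is unit, so x33 = 1.
The clause (~x42) is unit, so x42 = 0.
The clause (x43) is unit, so x43 = 1.
But (~x43) is also a unit clause — contradiction.
Undo x22 and try x22 = 0.
The clause (x23) is unit, so x23 = 1.
The clause (~x13) is unit, so x13 = 0.
The clause (~x33) is unit, so x33 = 0.
The clause (x32) is unit, so x32 = 1.
The clause (~x12) is unit, so x12 = 0.
The clause (~x42) is unit, so x42 = 0.
The clause (x43) is unit, so x43 = 1.
But (~x43) is also a unit clause — contradiction.
Both values of x22 lead to a conflict.
Both values of x11 lead to a conflict.
No assignment satisfies every clause.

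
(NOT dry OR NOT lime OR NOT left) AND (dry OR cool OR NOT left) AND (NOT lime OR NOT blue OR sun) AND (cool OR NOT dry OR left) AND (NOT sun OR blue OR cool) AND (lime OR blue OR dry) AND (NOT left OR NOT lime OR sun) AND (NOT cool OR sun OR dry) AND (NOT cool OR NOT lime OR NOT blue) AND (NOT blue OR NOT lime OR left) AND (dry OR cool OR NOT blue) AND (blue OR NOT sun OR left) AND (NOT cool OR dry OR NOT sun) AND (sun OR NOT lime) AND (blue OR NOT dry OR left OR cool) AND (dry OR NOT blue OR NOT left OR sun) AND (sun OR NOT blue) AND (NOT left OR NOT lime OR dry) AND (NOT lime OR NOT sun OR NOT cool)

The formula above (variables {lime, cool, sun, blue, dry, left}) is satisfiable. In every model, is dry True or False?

True

Suppose dry = false.
Case cool = true:
Unit clause (sun) forces sun = true.
That conflicts with the unit clause (NOT sun).
That branch fails; take cool = false instead.
Unit clause (NOT left) forces left = false.
Unit clause (NOT blue) forces blue = false.
Unit clause (NOT sun) forces sun = false.
Unit clause (lime) forces lime = true.
That conflicts with the unit clause (NOT lime).
Neither cool = true nor cool = false works.
So every satisfying assignment has dry = True.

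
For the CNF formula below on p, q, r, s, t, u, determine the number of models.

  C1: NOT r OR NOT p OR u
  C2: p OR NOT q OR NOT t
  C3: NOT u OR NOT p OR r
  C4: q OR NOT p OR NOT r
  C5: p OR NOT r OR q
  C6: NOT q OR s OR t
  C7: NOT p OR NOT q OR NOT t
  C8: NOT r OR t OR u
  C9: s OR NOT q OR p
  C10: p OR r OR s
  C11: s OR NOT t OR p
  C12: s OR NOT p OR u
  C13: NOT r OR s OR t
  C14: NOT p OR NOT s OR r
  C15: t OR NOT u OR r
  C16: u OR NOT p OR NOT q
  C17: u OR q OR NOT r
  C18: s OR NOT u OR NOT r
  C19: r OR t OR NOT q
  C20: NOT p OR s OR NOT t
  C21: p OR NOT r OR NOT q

There are 2^6 = 64 truth assignments over (p, q, r, s, t, u).
Split on t. With t = true, the clauses containing t are satisfied and NOT t drops from the rest; 2 of the 2^5 = 32 assignments to the other variables satisfy what remains.
With t = false, by the same count on the reduced clause set, 2 assignments work.
(One model: p=F, q=F, r=F, s=T, t=F, u=F.)
Total: 2 + 2 = 4.

4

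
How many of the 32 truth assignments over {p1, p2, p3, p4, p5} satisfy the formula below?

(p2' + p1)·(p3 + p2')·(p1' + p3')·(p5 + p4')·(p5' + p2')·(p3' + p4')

8

There are 2^5 = 32 truth assignments over (p1, p2, p3, p4, p5).
Split on p3. With p3 = 1, the clauses containing p3 are satisfied and p3' drops from the rest; 2 of the 2^4 = 16 assignments to the other variables satisfy what remains.
With p3 = 0, by the same count on the reduced clause set, 6 assignments work.
Total: 2 + 6 = 8.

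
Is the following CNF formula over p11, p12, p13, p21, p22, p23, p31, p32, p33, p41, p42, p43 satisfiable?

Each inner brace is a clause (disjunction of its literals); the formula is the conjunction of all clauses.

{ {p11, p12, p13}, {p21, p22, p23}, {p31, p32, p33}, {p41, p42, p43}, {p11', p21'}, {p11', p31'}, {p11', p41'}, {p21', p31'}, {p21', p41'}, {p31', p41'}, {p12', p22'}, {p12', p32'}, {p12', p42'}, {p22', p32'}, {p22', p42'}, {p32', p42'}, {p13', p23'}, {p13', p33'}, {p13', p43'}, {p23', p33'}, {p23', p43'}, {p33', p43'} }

Unsatisfiable

Try p11 = 0.
Try p12 = 1.
(p22') alone gives p22 = 0.
(p32') alone gives p32 = 0.
(p42') alone gives p42 = 0.
Try p21 = 1.
(p31') alone gives p31 = 0.
(p33) alone gives p33 = 1.
(p41') alone gives p41 = 0.
(p43) alone gives p43 = 1.
But (p43') is also a unit clause — contradiction.
That branch fails; take p21 = 0 instead.
(p23) alone gives p23 = 1.
(p13') alone gives p13 = 0.
(p33') alone gives p33 = 0.
(p31) alone gives p31 = 1.
(p41') alone gives p41 = 0.
(p43) alone gives p43 = 1.
But (p43') is also a unit clause — contradiction.
Both values of p21 lead to a conflict.
That branch fails; take p12 = 0 instead.
(p13) alone gives p13 = 1.
(p23') alone gives p23 = 0.
(p33') alone gives p33 = 0.
(p43') alone gives p43 = 0.
Try p21 = 1.
(p31') alone gives p31 = 0.
(p32) alone gives p32 = 1.
(p41') alone gives p41 = 0.
(p42) alone gives p42 = 1.
But (p42') is also a unit clause — contradiction.
That branch fails; take p21 = 0 instead.
(p22) alone gives p22 = 1.
(p32') alone gives p32 = 0.
(p31) alone gives p31 = 1.
(p41') alone gives p41 = 0.
(p42) alone gives p42 = 1.
But (p42') is also a unit clause — contradiction.
Both values of p21 lead to a conflict.
Both values of p12 lead to a conflict.
That branch fails; take p11 = 1 instead.
(p21') alone gives p21 = 0.
(p31') alone gives p31 = 0.
(p41') alone gives p41 = 0.
Try p22 = 1.
(p12') alone gives p12 = 0.
(p32') alone gives p32 = 0.
(p33) alone gives p33 = 1.
(p42') alone gives p42 = 0.
(p43) alone gives p43 = 1.
But (p43') is also a unit clause — contradiction.
That branch fails; take p22 = 0 instead.
(p23) alone gives p23 = 1.
(p13') alone gives p13 = 0.
(p33') alone gives p33 = 0.
(p32) alone gives p32 = 1.
(p12') alone gives p12 = 0.
(p42') alone gives p42 = 0.
(p43) alone gives p43 = 1.
But (p43') is also a unit clause — contradiction.
Both values of p22 lead to a conflict.
Both values of p11 lead to a conflict.
No assignment satisfies every clause.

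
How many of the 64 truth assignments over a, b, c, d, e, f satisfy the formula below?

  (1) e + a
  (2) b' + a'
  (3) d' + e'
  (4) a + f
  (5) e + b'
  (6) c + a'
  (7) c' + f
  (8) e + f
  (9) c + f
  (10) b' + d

There are 2^6 = 64 truth assignments over (a, b, c, d, e, f).
Split on d. With d = 1, the clauses containing d are satisfied and d' drops from the rest; 1 of the 2^5 = 32 assignments to the other variables satisfy what remains.
With d = 0, by the same count on the reduced clause set, 4 assignments work.
Total: 1 + 4 = 5.

5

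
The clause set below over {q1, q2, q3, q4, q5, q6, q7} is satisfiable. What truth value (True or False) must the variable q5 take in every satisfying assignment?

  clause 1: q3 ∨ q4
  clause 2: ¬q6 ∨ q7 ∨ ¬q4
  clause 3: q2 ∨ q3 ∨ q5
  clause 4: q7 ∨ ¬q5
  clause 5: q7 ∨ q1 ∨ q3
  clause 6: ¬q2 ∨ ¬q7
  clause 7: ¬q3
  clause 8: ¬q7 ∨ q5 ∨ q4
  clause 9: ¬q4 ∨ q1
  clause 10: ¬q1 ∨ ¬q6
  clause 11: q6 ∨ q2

False

Suppose q5 = True.
The clause (q7) is unit, so q7 = True.
The clause (¬q2) is unit, so q2 = False.
The clause (¬q3) is unit, so q3 = False.
The clause (q4) is unit, so q4 = True.
The clause (q1) is unit, so q1 = True.
The clause (¬q6) is unit, so q6 = False.
Now (q6) is unsatisfied and unit — conflict.
So every satisfying assignment has q5 = False.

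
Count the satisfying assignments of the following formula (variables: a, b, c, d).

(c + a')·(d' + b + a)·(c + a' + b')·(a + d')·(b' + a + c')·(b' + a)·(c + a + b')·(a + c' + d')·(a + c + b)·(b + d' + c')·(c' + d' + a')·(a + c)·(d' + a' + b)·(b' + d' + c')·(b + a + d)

There are 2^4 = 16 truth assignments over (a, b, c, d).
Check each against the 15 clauses (columns in the order a, b, c, d):
  F F F F  ✗ fails (a + c + b)
  F F F T  ✗ fails (d' + b + a)
  F F T F  ✗ fails (b + a + d)
  F F T T  ✗ fails (d' + b + a)
  F T F F  ✗ fails (b' + a)
  F T F T  ✗ fails (a + d')
  F T T F  ✗ fails (b' + a + c')
  F T T T  ✗ fails (a + d')
  T F F F  ✗ fails (c + a')
  T F F T  ✗ fails (c + a')
  T F T F  ✓ satisfies all
  T F T T  ✗ fails (b + d' + c')
  T T F F  ✗ fails (c + a')
  T T F T  ✗ fails (c + a')
  T T T F  ✓ satisfies all
  T T T T  ✗ fails (c' + d' + a')
2 of the 16 rows are models.

2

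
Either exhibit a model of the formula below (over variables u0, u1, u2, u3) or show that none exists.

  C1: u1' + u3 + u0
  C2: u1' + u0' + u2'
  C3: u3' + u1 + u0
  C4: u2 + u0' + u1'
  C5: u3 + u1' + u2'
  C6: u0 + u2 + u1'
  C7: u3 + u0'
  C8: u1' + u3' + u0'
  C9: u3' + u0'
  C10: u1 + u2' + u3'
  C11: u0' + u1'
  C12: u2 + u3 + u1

u0: 0,  u1: 1,  u2: 1,  u3: 1

Suppose u3 = 1.
From the singleton clause (u0'), u0 = 0.
From the singleton clause (u1), u1 = 1.
From the singleton clause (u2), u2 = 1.
Every clause now holds.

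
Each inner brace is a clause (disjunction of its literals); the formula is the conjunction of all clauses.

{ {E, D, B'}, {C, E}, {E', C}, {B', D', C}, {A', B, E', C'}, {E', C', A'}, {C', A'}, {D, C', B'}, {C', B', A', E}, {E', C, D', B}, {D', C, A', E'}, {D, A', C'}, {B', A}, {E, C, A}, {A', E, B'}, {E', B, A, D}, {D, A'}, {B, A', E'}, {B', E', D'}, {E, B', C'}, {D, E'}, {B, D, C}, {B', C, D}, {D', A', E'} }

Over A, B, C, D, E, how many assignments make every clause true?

There are 2^5 = 32 truth assignments over (A, B, C, D, E).
Split on C. With C = 1, the clauses containing C are satisfied and C' drops from the rest; 3 of the 2^4 = 16 assignments to the other variables satisfy what remains.
With C = 0, by the same count on the reduced clause set, 0 assignments work.
Total: 3 + 0 = 3.

3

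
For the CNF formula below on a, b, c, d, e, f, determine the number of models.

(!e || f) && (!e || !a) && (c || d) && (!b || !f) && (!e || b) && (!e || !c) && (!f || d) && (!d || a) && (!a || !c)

5

There are 2^6 = 64 truth assignments over (a, b, c, d, e, f).
Split on b. With b = true, the clauses containing b are satisfied and !b drops from the rest; 2 of the 2^5 = 32 assignments to the other variables satisfy what remains.
With b = false, by the same count on the reduced clause set, 3 assignments work.
(One model: a=F, b=F, c=T, d=F, e=F, f=F.)
Total: 2 + 3 = 5.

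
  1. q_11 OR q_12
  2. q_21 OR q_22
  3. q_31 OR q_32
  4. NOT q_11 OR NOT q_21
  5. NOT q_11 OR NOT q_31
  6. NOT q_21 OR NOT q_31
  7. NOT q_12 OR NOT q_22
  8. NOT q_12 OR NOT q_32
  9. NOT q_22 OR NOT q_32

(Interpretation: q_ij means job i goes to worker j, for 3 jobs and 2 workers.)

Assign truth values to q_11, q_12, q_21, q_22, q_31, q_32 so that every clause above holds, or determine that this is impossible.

UNSATISFIABLE

Suppose q_11 = true.
The clause (NOT q_21) is unit, so q_21 = false.
The clause (q_22) is unit, so q_22 = true.
The clause (NOT q_31) is unit, so q_31 = false.
The clause (q_32) is unit, so q_32 = true.
Now (NOT q_32) is unsatisfied and unit — conflict.
That branch fails; take q_11 = false instead.
The clause (q_12) is unit, so q_12 = true.
The clause (NOT q_22) is unit, so q_22 = false.
The clause (q_21) is unit, so q_21 = true.
The clause (NOT q_31) is unit, so q_31 = false.
The clause (q_32) is unit, so q_32 = true.
Now (NOT q_32) is unsatisfied and unit — conflict.
Both values of q_11 lead to a conflict.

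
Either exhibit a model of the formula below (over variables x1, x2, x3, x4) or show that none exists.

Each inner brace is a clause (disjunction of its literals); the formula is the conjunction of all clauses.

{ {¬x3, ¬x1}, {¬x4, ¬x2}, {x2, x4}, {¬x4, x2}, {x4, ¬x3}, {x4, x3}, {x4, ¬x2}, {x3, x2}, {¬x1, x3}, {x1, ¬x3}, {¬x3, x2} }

Try x3 = False.
(x4) alone gives x4 = True.
(¬x2) alone gives x2 = False.
That conflicts with the unit clause (x2).
So x3 must be the other value — set x3 = True.
(¬x1) alone gives x1 = False.
That conflicts with the unit clause (x1).
Both values of x3 lead to a conflict.

UNSATISFIABLE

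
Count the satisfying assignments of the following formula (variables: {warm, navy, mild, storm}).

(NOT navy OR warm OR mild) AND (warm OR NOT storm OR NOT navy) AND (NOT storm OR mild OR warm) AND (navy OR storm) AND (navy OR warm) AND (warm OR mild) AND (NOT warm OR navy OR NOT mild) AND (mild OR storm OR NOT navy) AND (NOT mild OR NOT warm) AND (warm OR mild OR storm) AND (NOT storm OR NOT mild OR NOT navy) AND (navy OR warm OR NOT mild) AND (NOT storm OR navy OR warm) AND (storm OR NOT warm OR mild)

3

There are 2^4 = 16 truth assignments over (warm, navy, mild, storm).
Check each against the 14 clauses (columns in the order warm, navy, mild, storm):
  F F F F  ✗ fails (navy OR storm)
  F F F T  ✗ fails (NOT storm OR mild OR warm)
  F F T F  ✗ fails (navy OR storm)
  F F T T  ✗ fails (navy OR warm)
  F T F F  ✗ fails (NOT navy OR warm OR mild)
  F T F T  ✗ fails (NOT navy OR warm OR mild)
  F T T F  ✓ satisfies all
  F T T T  ✗ fails (warm OR NOT storm OR NOT navy)
  T F F F  ✗ fails (navy OR storm)
  T F F T  ✓ satisfies all
  T F T F  ✗ fails (navy OR storm)
  T F T T  ✗ fails (NOT warm OR navy OR NOT mild)
  T T F F  ✗ fails (mild OR storm OR NOT navy)
  T T F T  ✓ satisfies all
  T T T F  ✗ fails (NOT mild OR NOT warm)
  T T T T  ✗ fails (NOT mild OR NOT warm)
3 of the 16 rows are models.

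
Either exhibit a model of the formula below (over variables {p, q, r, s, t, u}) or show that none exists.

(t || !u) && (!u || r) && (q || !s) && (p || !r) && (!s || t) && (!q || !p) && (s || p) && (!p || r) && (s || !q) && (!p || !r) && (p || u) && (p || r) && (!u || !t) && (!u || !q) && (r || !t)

UNSATISFIABLE

Case t = true:
(!u) alone gives u = false.
(p) alone gives p = true.
(!q) alone gives q = false.
(!s) alone gives s = false.
(r) alone gives r = true.
That conflicts with the unit clause (!r).
So t must be the other value — set t = false.
(!u) alone gives u = false.
(!s) alone gives s = false.
(p) alone gives p = true.
(!q) alone gives q = false.
(r) alone gives r = true.
That conflicts with the unit clause (!r).
Either choice for t ends in contradiction.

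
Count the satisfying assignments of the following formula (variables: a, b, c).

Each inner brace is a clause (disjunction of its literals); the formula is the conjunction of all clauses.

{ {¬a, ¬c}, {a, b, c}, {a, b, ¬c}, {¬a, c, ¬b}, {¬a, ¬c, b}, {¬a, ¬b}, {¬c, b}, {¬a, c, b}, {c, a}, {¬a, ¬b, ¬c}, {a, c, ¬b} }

There are 2^3 = 8 truth assignments over (a, b, c).
Check each against the 11 clauses (columns in the order a, b, c):
  F F F  ✗ fails (a ∨ b ∨ c)
  F F T  ✗ fails (a ∨ b ∨ ¬c)
  F T F  ✗ fails (c ∨ a)
  F T T  ✓ satisfies all
  T F F  ✗ fails (¬a ∨ c ∨ b)
  T F T  ✗ fails (¬a ∨ ¬c)
  T T F  ✗ fails (¬a ∨ c ∨ ¬b)
  T T T  ✗ fails (¬a ∨ ¬c)
1 of the 8 rows is a model.

1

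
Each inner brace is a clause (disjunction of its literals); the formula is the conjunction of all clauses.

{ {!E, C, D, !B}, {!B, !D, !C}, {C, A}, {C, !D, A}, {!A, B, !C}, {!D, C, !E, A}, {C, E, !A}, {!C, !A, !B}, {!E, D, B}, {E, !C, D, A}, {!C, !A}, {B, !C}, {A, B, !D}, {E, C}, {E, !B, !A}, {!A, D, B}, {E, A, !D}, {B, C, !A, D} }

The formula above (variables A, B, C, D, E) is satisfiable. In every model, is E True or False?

True

Suppose E = false.
(C) alone gives C = true.
(!A) alone gives A = false.
(D) alone gives D = true.
But (!D) is also a unit clause — contradiction.
So every satisfying assignment has E = True.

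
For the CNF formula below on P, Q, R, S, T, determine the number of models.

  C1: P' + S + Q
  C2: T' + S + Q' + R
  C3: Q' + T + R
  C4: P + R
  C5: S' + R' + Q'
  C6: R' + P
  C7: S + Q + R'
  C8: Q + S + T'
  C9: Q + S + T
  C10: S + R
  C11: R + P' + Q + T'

There are 2^5 = 32 truth assignments over (P, Q, R, S, T).
Split on P. With P = 1, the clauses containing P are satisfied and P' drops from the rest; 6 of the 2^4 = 16 assignments to the other variables satisfy what remains.
With P = 0, by the same count on the reduced clause set, 0 assignments work.
Total: 6 + 0 = 6.

6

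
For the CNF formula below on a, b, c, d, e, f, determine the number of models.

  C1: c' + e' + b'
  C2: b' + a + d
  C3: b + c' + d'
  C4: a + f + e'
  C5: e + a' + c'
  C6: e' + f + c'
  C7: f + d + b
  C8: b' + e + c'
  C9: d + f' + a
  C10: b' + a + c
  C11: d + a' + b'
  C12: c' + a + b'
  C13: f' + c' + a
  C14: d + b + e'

12

There are 2^6 = 64 truth assignments over (a, b, c, d, e, f).
Split on c. With c = 1, the clauses containing c are satisfied and c' drops from the rest; 0 of the 2^5 = 32 assignments to the other variables satisfy what remains.
With c = 0, by the same count on the reduced clause set, 12 assignments work.
Total: 0 + 12 = 12.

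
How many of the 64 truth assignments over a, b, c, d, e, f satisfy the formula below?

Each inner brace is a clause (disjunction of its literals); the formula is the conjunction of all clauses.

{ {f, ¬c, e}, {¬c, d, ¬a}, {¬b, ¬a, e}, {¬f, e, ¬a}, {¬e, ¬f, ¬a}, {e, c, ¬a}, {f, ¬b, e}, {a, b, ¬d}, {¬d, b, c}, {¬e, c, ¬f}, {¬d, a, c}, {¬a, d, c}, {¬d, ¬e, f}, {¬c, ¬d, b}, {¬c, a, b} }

10

There are 2^6 = 64 truth assignments over (a, b, c, d, e, f).
Split on c. With c = True, the clauses containing c are satisfied and ¬c drops from the rest; 5 of the 2^5 = 32 assignments to the other variables satisfy what remains.
With c = False, by the same count on the reduced clause set, 5 assignments work.
Total: 5 + 5 = 10.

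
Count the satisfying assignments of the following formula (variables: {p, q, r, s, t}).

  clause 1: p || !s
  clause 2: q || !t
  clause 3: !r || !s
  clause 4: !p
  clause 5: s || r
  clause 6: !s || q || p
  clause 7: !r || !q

1

There are 2^5 = 32 truth assignments over (p, q, r, s, t).
Split on p. With p = true, the clauses containing p are satisfied and !p drops from the rest; 0 of the 2^4 = 16 assignments to the other variables satisfy what remains.
With p = false, by the same count on the reduced clause set, 1 assignment works.
(One model: p=F, q=F, r=T, s=F, t=F.)
Total: 0 + 1 = 1.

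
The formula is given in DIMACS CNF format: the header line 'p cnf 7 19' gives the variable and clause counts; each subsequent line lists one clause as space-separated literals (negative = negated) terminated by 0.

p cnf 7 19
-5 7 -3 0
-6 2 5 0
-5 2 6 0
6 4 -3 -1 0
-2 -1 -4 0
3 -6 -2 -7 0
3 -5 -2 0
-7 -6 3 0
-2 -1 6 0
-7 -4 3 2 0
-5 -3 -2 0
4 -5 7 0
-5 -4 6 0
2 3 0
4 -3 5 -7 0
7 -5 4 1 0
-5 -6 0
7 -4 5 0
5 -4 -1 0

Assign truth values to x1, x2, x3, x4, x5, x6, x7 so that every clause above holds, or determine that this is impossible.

Suppose x2 = False.
(x3) alone gives x3 = True.
Suppose x5 = False.
(¬x6) alone gives x6 = False.
Suppose x4 = False.
(¬x1) alone gives x1 = False.
(¬x7) alone gives x7 = False.
All clauses are satisfied.

x1 ↦ False,  x2 ↦ False,  x3 ↦ True,  x4 ↦ False,  x5 ↦ False,  x6 ↦ False,  x7 ↦ False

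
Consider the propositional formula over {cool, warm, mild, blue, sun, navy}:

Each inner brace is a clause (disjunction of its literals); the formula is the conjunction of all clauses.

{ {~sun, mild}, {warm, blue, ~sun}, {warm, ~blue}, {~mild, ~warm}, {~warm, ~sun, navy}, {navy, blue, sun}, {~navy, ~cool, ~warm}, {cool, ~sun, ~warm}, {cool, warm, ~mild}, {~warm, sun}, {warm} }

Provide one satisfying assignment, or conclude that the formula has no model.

(warm) alone gives warm = 1.
(~mild) alone gives mild = 0.
(~sun) alone gives sun = 0.
But (sun) is also a unit clause — contradiction.

UNSATISFIABLE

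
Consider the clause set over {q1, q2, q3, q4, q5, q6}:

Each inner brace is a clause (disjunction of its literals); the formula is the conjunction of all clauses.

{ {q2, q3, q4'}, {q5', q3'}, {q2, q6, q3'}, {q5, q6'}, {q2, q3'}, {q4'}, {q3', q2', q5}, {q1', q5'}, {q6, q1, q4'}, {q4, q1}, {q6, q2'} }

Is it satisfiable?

Yes

(q4') alone gives q4 = 0.
(q1) alone gives q1 = 1.
(q5') alone gives q5 = 0.
(q6') alone gives q6 = 0.
(q2') alone gives q2 = 0.
(q3') alone gives q3 = 0.
All clauses are satisfied.
A satisfying assignment: q1=1; q2=0; q3=0; q4=0; q5=0; q6=0.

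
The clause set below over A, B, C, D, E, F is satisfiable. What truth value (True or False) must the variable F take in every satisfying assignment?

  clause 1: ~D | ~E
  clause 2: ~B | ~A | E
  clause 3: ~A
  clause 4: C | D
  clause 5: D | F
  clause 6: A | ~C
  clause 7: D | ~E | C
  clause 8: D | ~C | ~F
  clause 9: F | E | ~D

True

Suppose F = 0.
(~A) alone gives A = 0.
(D) alone gives D = 1.
(~E) alone gives E = 0.
Now (E) is unsatisfied and unit — conflict.
So every satisfying assignment has F = True.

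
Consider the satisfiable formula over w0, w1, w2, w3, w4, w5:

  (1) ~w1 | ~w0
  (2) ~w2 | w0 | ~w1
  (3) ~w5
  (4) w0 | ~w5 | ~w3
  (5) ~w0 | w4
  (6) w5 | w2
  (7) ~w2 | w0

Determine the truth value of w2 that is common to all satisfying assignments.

Suppose w2 = 0.
The clause (~w5) is unit, so w5 = 0.
Now (w5) is unsatisfied and unit — conflict.
So every satisfying assignment has w2 = True.

True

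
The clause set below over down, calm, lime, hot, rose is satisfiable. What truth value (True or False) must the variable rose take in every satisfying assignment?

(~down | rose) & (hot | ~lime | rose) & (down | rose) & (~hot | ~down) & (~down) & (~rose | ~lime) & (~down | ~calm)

Suppose rose = 0.
(~down) alone gives down = 0.
Now (down) is unsatisfied and unit — conflict.
So every satisfying assignment has rose = True.

True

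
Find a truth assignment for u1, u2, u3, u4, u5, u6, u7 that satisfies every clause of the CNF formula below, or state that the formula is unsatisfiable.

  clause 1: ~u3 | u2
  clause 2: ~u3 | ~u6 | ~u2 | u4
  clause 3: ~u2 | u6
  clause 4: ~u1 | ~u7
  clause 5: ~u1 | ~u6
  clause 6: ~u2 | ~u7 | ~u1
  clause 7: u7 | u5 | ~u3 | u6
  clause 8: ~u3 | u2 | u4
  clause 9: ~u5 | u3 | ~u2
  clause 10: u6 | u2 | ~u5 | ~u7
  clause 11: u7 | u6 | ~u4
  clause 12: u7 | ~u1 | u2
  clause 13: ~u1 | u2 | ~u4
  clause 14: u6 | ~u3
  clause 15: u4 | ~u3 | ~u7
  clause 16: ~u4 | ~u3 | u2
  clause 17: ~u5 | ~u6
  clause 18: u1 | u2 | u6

Case u3 = 0:
Case u2 = 1:
The clause (u6) is unit, so u6 = 1.
The clause (~u1) is unit, so u1 = 0.
The clause (~u5) is unit, so u5 = 0.
Every clause is now satisfied; u4, u7 are unconstrained.

u1 ↦ 0, u2 ↦ 1, u3 ↦ 0, u4 ↦ 0, u5 ↦ 0, u6 ↦ 1, u7 ↦ 0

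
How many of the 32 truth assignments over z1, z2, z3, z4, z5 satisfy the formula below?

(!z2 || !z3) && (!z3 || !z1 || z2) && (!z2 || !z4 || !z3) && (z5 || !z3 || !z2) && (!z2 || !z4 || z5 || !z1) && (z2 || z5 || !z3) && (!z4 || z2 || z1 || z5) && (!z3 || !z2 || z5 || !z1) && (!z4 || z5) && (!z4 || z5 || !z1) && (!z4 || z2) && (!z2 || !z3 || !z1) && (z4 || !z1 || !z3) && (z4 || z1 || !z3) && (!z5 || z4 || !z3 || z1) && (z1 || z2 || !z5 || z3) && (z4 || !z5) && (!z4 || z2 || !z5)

6

There are 2^5 = 32 truth assignments over (z1, z2, z3, z4, z5).
Split on z1. With z1 = true, the clauses containing z1 are satisfied and !z1 drops from the rest; 3 of the 2^4 = 16 assignments to the other variables satisfy what remains.
With z1 = false, by the same count on the reduced clause set, 3 assignments work.
(One model: z1=F, z2=F, z3=F, z4=F, z5=F.)
Total: 3 + 3 = 6.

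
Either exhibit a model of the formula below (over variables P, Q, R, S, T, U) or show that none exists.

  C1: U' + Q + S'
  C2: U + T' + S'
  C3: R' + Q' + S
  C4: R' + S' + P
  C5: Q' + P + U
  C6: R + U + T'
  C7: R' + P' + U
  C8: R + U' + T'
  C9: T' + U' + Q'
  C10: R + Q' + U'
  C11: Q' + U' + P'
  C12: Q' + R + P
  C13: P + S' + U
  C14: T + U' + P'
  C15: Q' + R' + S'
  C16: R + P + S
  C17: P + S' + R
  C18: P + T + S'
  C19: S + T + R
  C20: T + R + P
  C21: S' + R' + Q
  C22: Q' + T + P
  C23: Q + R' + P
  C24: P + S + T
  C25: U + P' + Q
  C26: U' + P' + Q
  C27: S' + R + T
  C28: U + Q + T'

UNSATISFIABLE

Try U = 0.
Try T = 0.
Try Q = 0.
Unit clause (P') forces P = 0.
Unit clause (S') forces S = 0.
Now (S) is unsatisfied and unit — conflict.
Backtrack on Q: now try Q = 1.
Unit clause (P) forces P = 1.
Unit clause (R') forces R = 0.
Unit clause (S) forces S = 1.
Now (S') is unsatisfied and unit — conflict.
Neither Q = 1 nor Q = 0 works.
Backtrack on T: now try T = 1.
Unit clause (S') forces S = 0.
Unit clause (R) forces R = 1.
Unit clause (Q') forces Q = 0.
Now (Q) is unsatisfied and unit — conflict.
Neither T = 1 nor T = 0 works.
Backtrack on U: now try U = 1.
Try Q = 1.
Unit clause (T') forces T = 0.
Unit clause (R) forces R = 1.
Unit clause (S) forces S = 1.
Now (S') is unsatisfied and unit — conflict.
Backtrack on Q: now try Q = 0.
Unit clause (S') forces S = 0.
Unit clause (P') forces P = 0.
Unit clause (R) forces R = 1.
Now (R') is unsatisfied and unit — conflict.
Neither Q = 1 nor Q = 0 works.
Neither U = 1 nor U = 0 works.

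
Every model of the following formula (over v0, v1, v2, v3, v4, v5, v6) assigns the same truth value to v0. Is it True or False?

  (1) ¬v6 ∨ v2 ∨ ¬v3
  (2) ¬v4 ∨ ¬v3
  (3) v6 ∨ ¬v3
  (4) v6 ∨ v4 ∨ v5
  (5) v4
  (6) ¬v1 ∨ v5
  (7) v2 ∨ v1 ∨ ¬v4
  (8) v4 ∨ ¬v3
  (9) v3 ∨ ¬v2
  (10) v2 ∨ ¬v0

False

Suppose v0 = True.
From the singleton clause (v4), v4 = True.
From the singleton clause (¬v3), v3 = False.
From the singleton clause (¬v2), v2 = False.
That conflicts with the unit clause (v2).
So every satisfying assignment has v0 = False.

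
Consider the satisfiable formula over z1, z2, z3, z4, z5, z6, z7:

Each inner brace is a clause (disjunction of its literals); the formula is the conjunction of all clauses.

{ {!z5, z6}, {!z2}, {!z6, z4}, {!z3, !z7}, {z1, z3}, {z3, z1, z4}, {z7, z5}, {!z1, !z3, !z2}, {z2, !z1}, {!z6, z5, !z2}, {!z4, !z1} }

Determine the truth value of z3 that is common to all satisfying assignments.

Suppose z3 = false.
From the singleton clause (!z2), z2 = false.
From the singleton clause (z1), z1 = true.
That conflicts with the unit clause (!z1).
So every satisfying assignment has z3 = True.

True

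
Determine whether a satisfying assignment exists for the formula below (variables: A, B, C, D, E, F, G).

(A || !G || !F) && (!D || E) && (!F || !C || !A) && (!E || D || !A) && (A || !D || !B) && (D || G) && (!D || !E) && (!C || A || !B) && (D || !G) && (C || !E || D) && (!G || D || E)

Unsatisfiable

Suppose D = false.
Unit clause (G) forces G = true.
That conflicts with the unit clause (!G).
Backtrack on D: now try D = true.
Unit clause (E) forces E = true.
That conflicts with the unit clause (!E).
Neither D = true nor D = false works.
No assignment satisfies every clause.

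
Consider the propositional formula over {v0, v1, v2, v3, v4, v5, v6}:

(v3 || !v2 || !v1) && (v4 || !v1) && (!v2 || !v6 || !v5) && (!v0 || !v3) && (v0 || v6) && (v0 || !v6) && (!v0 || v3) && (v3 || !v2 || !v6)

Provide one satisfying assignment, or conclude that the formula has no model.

Case v4 = true:
Case v0 = false:
(v6) alone gives v6 = true.
Now (!v6) is unsatisfied and unit — conflict.
That branch fails; take v0 = true instead.
(!v3) alone gives v3 = false.
Now (v3) is unsatisfied and unit — conflict.
Both values of v0 lead to a conflict.
That branch fails; take v4 = false instead.
(!v1) alone gives v1 = false.
Case v0 = false:
(v6) alone gives v6 = true.
Now (!v6) is unsatisfied and unit — conflict.
That branch fails; take v0 = true instead.
(!v3) alone gives v3 = false.
Now (v3) is unsatisfied and unit — conflict.
Both values of v0 lead to a conflict.
Both values of v4 lead to a conflict.

UNSATISFIABLE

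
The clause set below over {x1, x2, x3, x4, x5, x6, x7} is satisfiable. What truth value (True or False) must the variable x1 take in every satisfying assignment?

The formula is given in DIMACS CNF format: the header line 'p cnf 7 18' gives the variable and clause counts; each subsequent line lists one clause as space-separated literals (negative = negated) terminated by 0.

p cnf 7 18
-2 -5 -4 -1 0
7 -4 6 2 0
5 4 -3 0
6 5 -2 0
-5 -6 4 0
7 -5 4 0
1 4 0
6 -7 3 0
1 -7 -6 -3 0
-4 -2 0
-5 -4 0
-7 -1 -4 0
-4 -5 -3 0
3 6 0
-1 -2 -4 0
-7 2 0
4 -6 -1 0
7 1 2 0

True

Suppose x1 = False.
The clause (x4) is unit, so x4 = True.
The clause (¬x2) is unit, so x2 = False.
The clause (¬x5) is unit, so x5 = False.
The clause (¬x7) is unit, so x7 = False.
Now (x7) is unsatisfied and unit — conflict.
So every satisfying assignment has x1 = True.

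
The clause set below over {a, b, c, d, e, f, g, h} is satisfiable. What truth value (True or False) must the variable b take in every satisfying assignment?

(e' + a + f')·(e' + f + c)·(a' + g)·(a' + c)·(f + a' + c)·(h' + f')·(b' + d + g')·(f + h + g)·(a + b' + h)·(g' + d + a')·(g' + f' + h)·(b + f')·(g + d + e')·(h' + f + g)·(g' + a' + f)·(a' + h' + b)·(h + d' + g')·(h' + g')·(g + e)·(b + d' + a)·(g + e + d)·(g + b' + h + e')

False

Suppose b = 1.
Try a = 0.
The clause (h) is unit, so h = 1.
The clause (f') is unit, so f = 0.
The clause (g) is unit, so g = 1.
But (g') is also a unit clause — contradiction.
Backtrack on a: now try a = 1.
The clause (g) is unit, so g = 1.
The clause (c) is unit, so c = 1.
The clause (d) is unit, so d = 1.
The clause (f) is unit, so f = 1.
The clause (h') is unit, so h = 0.
But (h) is also a unit clause — contradiction.
Either choice for a ends in contradiction.
So every satisfying assignment has b = False.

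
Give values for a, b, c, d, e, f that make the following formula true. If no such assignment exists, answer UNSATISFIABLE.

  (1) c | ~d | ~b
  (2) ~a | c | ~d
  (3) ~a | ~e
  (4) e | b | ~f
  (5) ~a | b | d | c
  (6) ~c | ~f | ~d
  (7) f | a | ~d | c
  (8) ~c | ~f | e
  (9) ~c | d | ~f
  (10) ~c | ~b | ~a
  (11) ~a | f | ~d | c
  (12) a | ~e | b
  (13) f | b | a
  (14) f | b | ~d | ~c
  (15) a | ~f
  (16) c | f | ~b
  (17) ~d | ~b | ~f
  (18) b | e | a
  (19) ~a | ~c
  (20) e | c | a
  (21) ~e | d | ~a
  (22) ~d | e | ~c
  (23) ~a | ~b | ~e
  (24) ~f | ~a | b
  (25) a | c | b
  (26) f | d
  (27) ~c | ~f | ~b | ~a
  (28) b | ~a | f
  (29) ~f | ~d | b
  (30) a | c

Branch on a: set a = 1.
Unit clause (~e) forces e = 0.
Unit clause (~c) forces c = 0.
Unit clause (~d) forces d = 0.
Unit clause (b) forces b = 1.
Unit clause (f) forces f = 1.
All clauses are satisfied.

a: 1; b: 1; c: 0; d: 0; e: 0; f: 1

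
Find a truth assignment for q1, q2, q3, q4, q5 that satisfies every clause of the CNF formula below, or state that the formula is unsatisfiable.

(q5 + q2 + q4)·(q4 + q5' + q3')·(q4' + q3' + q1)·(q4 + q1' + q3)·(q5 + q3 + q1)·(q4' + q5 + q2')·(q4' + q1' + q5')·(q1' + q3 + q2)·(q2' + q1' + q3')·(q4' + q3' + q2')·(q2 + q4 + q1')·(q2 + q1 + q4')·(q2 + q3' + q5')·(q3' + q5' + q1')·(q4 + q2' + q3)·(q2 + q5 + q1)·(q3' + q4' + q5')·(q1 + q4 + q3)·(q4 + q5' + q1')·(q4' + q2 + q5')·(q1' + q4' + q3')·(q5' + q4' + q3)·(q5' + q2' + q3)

q1: 0; q2: 1; q3: 1; q4: 0; q5: 0

Suppose q5 = 0.
Suppose q2 = 1.
The clause (q4') is unit, so q4 = 0.
The clause (q3) is unit, so q3 = 1.
The clause (q1') is unit, so q1 = 0.
Every clause now holds.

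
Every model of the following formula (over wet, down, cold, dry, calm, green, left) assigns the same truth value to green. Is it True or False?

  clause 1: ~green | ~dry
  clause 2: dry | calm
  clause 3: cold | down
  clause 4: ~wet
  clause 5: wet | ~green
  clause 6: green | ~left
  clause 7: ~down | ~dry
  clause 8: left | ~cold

Suppose green = 1.
(~dry) alone gives dry = 0.
(calm) alone gives calm = 1.
(~wet) alone gives wet = 0.
That conflicts with the unit clause (wet).
So every satisfying assignment has green = False.

False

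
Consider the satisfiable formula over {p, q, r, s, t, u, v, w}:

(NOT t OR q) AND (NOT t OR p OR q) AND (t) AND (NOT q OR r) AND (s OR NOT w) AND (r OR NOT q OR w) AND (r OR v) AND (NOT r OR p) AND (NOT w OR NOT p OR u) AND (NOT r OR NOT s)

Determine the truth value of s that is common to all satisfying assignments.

False

Suppose s = true.
The clause (t) is unit, so t = true.
The clause (q) is unit, so q = true.
The clause (r) is unit, so r = true.
Now (NOT r) is unsatisfied and unit — conflict.
So every satisfying assignment has s = False.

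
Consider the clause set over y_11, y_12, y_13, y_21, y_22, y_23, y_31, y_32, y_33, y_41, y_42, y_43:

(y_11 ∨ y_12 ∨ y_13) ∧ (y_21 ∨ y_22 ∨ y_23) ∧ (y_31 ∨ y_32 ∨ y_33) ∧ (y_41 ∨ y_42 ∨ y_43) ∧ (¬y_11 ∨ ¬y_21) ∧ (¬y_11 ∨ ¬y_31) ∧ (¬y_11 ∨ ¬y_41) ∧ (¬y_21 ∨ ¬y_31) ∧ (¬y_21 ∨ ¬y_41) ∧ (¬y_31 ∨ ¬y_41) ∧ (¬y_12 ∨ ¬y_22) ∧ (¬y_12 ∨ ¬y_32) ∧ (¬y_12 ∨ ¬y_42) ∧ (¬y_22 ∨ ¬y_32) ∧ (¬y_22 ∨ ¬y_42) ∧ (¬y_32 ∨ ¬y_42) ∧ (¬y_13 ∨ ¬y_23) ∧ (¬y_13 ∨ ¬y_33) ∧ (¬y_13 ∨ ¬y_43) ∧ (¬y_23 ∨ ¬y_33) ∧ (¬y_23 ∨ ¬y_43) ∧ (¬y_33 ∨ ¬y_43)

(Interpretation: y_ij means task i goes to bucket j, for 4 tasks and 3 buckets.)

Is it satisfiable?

Unsatisfiable

Branch on y_11: set y_11 = False.
Branch on y_12: set y_12 = True.
Unit clause (¬y_22) forces y_22 = False.
Unit clause (¬y_32) forces y_32 = False.
Unit clause (¬y_42) forces y_42 = False.
Branch on y_21: set y_21 = True.
Unit clause (¬y_31) forces y_31 = False.
Unit clause (y_33) forces y_33 = True.
Unit clause (¬y_41) forces y_41 = False.
Unit clause (y_43) forces y_43 = True.
But (¬y_43) is also a unit clause — contradiction.
Undo y_21 and try y_21 = False.
Unit clause (y_23) forces y_23 = True.
Unit clause (¬y_13) forces y_13 = False.
Unit clause (¬y_33) forces y_33 = False.
Unit clause (y_31) forces y_31 = True.
Unit clause (¬y_41) forces y_41 = False.
Unit clause (y_43) forces y_43 = True.
But (¬y_43) is also a unit clause — contradiction.
Both values of y_21 lead to a conflict.
Undo y_12 and try y_12 = False.
Unit clause (y_13) forces y_13 = True.
Unit clause (¬y_23) forces y_23 = False.
Unit clause (¬y_33) forces y_33 = False.
Unit clause (¬y_43) forces y_43 = False.
Branch on y_21: set y_21 = True.
Unit clause (¬y_31) forces y_31 = False.
Unit clause (y_32) forces y_32 = True.
Unit clause (¬y_41) forces y_41 = False.
Unit clause (y_42) forces y_42 = True.
But (¬y_42) is also a unit clause — contradiction.
Undo y_21 and try y_21 = False.
Unit clause (y_22) forces y_22 = True.
Unit clause (¬y_32) forces y_32 = False.
Unit clause (y_31) forces y_31 = True.
Unit clause (¬y_41) forces y_41 = False.
Unit clause (y_42) forces y_42 = True.
But (¬y_42) is also a unit clause — contradiction.
Both values of y_21 lead to a conflict.
Both values of y_12 lead to a conflict.
Undo y_11 and try y_11 = True.
Unit clause (¬y_21) forces y_21 = False.
Unit clause (¬y_31) forces y_31 = False.
Unit clause (¬y_41) forces y_41 = False.
Branch on y_22: set y_22 = True.
Unit clause (¬y_12) forces y_12 = False.
Unit clause (¬y_32) forces y_32 = False.
Unit clause (y_33) forces y_33 = True.
Unit clause (¬y_42) forces y_42 = False.
Unit clause (y_43) forces y_43 = True.
But (¬y_43) is also a unit clause — contradiction.
Undo y_22 and try y_22 = False.
Unit clause (y_23) forces y_23 = True.
Unit clause (¬y_13) forces y_13 = False.
Unit clause (¬y_33) forces y_33 = False.
Unit clause (y_32) forces y_32 = True.
Unit clause (¬y_12) forces y_12 = False.
Unit clause (¬y_42) forces y_42 = False.
Unit clause (y_43) forces y_43 = True.
But (¬y_43) is also a unit clause — contradiction.
Both values of y_22 lead to a conflict.
Both values of y_11 lead to a conflict.
No assignment satisfies every clause.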